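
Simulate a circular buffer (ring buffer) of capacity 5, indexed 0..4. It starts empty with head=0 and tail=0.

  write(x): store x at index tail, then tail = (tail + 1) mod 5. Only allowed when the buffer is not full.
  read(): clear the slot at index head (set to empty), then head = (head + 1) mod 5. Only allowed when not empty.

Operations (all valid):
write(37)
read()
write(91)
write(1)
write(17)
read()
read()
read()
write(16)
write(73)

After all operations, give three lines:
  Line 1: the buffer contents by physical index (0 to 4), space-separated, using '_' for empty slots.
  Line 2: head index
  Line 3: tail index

write(37): buf=[37 _ _ _ _], head=0, tail=1, size=1
read(): buf=[_ _ _ _ _], head=1, tail=1, size=0
write(91): buf=[_ 91 _ _ _], head=1, tail=2, size=1
write(1): buf=[_ 91 1 _ _], head=1, tail=3, size=2
write(17): buf=[_ 91 1 17 _], head=1, tail=4, size=3
read(): buf=[_ _ 1 17 _], head=2, tail=4, size=2
read(): buf=[_ _ _ 17 _], head=3, tail=4, size=1
read(): buf=[_ _ _ _ _], head=4, tail=4, size=0
write(16): buf=[_ _ _ _ 16], head=4, tail=0, size=1
write(73): buf=[73 _ _ _ 16], head=4, tail=1, size=2

Answer: 73 _ _ _ 16
4
1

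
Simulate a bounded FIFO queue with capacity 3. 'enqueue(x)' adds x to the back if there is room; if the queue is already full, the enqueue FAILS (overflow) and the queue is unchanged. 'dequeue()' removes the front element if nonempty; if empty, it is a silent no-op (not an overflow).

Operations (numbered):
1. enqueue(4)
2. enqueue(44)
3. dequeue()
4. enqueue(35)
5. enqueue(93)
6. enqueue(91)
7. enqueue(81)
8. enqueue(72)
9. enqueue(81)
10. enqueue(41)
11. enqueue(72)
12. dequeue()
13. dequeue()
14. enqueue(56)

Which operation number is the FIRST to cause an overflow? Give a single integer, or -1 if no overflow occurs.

Answer: 6

Derivation:
1. enqueue(4): size=1
2. enqueue(44): size=2
3. dequeue(): size=1
4. enqueue(35): size=2
5. enqueue(93): size=3
6. enqueue(91): size=3=cap → OVERFLOW (fail)
7. enqueue(81): size=3=cap → OVERFLOW (fail)
8. enqueue(72): size=3=cap → OVERFLOW (fail)
9. enqueue(81): size=3=cap → OVERFLOW (fail)
10. enqueue(41): size=3=cap → OVERFLOW (fail)
11. enqueue(72): size=3=cap → OVERFLOW (fail)
12. dequeue(): size=2
13. dequeue(): size=1
14. enqueue(56): size=2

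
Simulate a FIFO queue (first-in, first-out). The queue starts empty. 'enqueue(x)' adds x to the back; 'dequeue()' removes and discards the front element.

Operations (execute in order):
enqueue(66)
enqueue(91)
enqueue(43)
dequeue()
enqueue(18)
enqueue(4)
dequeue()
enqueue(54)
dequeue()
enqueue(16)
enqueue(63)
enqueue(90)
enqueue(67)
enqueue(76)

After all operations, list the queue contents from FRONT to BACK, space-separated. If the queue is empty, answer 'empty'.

enqueue(66): [66]
enqueue(91): [66, 91]
enqueue(43): [66, 91, 43]
dequeue(): [91, 43]
enqueue(18): [91, 43, 18]
enqueue(4): [91, 43, 18, 4]
dequeue(): [43, 18, 4]
enqueue(54): [43, 18, 4, 54]
dequeue(): [18, 4, 54]
enqueue(16): [18, 4, 54, 16]
enqueue(63): [18, 4, 54, 16, 63]
enqueue(90): [18, 4, 54, 16, 63, 90]
enqueue(67): [18, 4, 54, 16, 63, 90, 67]
enqueue(76): [18, 4, 54, 16, 63, 90, 67, 76]

Answer: 18 4 54 16 63 90 67 76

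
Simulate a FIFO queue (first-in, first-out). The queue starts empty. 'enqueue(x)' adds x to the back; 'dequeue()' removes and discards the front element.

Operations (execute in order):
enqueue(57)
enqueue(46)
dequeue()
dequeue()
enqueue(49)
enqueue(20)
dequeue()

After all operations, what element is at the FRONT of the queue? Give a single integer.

enqueue(57): queue = [57]
enqueue(46): queue = [57, 46]
dequeue(): queue = [46]
dequeue(): queue = []
enqueue(49): queue = [49]
enqueue(20): queue = [49, 20]
dequeue(): queue = [20]

Answer: 20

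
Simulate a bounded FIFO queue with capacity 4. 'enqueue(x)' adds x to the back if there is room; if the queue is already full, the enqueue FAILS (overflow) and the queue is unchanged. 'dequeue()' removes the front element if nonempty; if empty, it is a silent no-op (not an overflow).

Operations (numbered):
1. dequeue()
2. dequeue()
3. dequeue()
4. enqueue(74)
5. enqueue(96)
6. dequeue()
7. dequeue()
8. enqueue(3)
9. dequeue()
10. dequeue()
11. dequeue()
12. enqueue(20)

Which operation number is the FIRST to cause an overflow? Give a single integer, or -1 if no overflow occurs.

1. dequeue(): empty, no-op, size=0
2. dequeue(): empty, no-op, size=0
3. dequeue(): empty, no-op, size=0
4. enqueue(74): size=1
5. enqueue(96): size=2
6. dequeue(): size=1
7. dequeue(): size=0
8. enqueue(3): size=1
9. dequeue(): size=0
10. dequeue(): empty, no-op, size=0
11. dequeue(): empty, no-op, size=0
12. enqueue(20): size=1

Answer: -1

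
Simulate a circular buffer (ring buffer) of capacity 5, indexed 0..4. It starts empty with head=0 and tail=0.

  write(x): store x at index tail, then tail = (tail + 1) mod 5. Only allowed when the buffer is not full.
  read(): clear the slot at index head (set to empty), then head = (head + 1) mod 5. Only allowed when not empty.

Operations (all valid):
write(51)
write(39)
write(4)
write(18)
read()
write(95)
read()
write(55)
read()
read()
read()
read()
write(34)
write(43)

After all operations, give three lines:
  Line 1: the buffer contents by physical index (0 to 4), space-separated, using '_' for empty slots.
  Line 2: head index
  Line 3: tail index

write(51): buf=[51 _ _ _ _], head=0, tail=1, size=1
write(39): buf=[51 39 _ _ _], head=0, tail=2, size=2
write(4): buf=[51 39 4 _ _], head=0, tail=3, size=3
write(18): buf=[51 39 4 18 _], head=0, tail=4, size=4
read(): buf=[_ 39 4 18 _], head=1, tail=4, size=3
write(95): buf=[_ 39 4 18 95], head=1, tail=0, size=4
read(): buf=[_ _ 4 18 95], head=2, tail=0, size=3
write(55): buf=[55 _ 4 18 95], head=2, tail=1, size=4
read(): buf=[55 _ _ 18 95], head=3, tail=1, size=3
read(): buf=[55 _ _ _ 95], head=4, tail=1, size=2
read(): buf=[55 _ _ _ _], head=0, tail=1, size=1
read(): buf=[_ _ _ _ _], head=1, tail=1, size=0
write(34): buf=[_ 34 _ _ _], head=1, tail=2, size=1
write(43): buf=[_ 34 43 _ _], head=1, tail=3, size=2

Answer: _ 34 43 _ _
1
3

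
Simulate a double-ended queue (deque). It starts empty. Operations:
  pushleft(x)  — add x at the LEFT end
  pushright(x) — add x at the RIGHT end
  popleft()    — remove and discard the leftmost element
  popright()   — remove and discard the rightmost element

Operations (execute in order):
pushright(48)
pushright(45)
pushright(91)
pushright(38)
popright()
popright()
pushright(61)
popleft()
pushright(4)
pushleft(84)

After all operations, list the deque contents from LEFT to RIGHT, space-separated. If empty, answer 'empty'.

Answer: 84 45 61 4

Derivation:
pushright(48): [48]
pushright(45): [48, 45]
pushright(91): [48, 45, 91]
pushright(38): [48, 45, 91, 38]
popright(): [48, 45, 91]
popright(): [48, 45]
pushright(61): [48, 45, 61]
popleft(): [45, 61]
pushright(4): [45, 61, 4]
pushleft(84): [84, 45, 61, 4]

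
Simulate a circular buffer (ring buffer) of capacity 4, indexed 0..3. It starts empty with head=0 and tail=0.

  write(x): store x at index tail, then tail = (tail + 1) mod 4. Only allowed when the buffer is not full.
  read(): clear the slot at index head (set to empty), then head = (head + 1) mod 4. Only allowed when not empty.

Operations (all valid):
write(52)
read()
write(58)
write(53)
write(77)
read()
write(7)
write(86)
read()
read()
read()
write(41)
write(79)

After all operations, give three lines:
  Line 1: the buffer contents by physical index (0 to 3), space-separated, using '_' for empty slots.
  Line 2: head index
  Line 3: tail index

Answer: _ 86 41 79
1
0

Derivation:
write(52): buf=[52 _ _ _], head=0, tail=1, size=1
read(): buf=[_ _ _ _], head=1, tail=1, size=0
write(58): buf=[_ 58 _ _], head=1, tail=2, size=1
write(53): buf=[_ 58 53 _], head=1, tail=3, size=2
write(77): buf=[_ 58 53 77], head=1, tail=0, size=3
read(): buf=[_ _ 53 77], head=2, tail=0, size=2
write(7): buf=[7 _ 53 77], head=2, tail=1, size=3
write(86): buf=[7 86 53 77], head=2, tail=2, size=4
read(): buf=[7 86 _ 77], head=3, tail=2, size=3
read(): buf=[7 86 _ _], head=0, tail=2, size=2
read(): buf=[_ 86 _ _], head=1, tail=2, size=1
write(41): buf=[_ 86 41 _], head=1, tail=3, size=2
write(79): buf=[_ 86 41 79], head=1, tail=0, size=3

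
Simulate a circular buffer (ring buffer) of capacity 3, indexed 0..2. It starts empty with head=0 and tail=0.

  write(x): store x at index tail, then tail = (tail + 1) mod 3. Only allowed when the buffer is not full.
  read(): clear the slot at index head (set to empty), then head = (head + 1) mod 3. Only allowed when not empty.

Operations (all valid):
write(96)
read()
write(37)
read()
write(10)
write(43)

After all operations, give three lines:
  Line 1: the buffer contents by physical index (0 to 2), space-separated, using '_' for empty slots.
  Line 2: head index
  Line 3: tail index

Answer: 43 _ 10
2
1

Derivation:
write(96): buf=[96 _ _], head=0, tail=1, size=1
read(): buf=[_ _ _], head=1, tail=1, size=0
write(37): buf=[_ 37 _], head=1, tail=2, size=1
read(): buf=[_ _ _], head=2, tail=2, size=0
write(10): buf=[_ _ 10], head=2, tail=0, size=1
write(43): buf=[43 _ 10], head=2, tail=1, size=2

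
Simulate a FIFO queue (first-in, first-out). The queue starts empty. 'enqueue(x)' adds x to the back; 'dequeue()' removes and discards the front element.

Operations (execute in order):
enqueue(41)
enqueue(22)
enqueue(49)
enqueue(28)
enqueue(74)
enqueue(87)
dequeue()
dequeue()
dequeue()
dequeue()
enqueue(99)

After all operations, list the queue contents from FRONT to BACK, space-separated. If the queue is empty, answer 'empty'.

enqueue(41): [41]
enqueue(22): [41, 22]
enqueue(49): [41, 22, 49]
enqueue(28): [41, 22, 49, 28]
enqueue(74): [41, 22, 49, 28, 74]
enqueue(87): [41, 22, 49, 28, 74, 87]
dequeue(): [22, 49, 28, 74, 87]
dequeue(): [49, 28, 74, 87]
dequeue(): [28, 74, 87]
dequeue(): [74, 87]
enqueue(99): [74, 87, 99]

Answer: 74 87 99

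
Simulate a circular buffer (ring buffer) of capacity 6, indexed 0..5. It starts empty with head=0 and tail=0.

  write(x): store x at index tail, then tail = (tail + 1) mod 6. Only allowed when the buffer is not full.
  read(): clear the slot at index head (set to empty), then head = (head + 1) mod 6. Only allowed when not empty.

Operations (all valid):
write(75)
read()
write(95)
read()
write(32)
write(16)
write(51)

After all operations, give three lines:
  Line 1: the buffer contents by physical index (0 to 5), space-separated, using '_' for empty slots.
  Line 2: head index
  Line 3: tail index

write(75): buf=[75 _ _ _ _ _], head=0, tail=1, size=1
read(): buf=[_ _ _ _ _ _], head=1, tail=1, size=0
write(95): buf=[_ 95 _ _ _ _], head=1, tail=2, size=1
read(): buf=[_ _ _ _ _ _], head=2, tail=2, size=0
write(32): buf=[_ _ 32 _ _ _], head=2, tail=3, size=1
write(16): buf=[_ _ 32 16 _ _], head=2, tail=4, size=2
write(51): buf=[_ _ 32 16 51 _], head=2, tail=5, size=3

Answer: _ _ 32 16 51 _
2
5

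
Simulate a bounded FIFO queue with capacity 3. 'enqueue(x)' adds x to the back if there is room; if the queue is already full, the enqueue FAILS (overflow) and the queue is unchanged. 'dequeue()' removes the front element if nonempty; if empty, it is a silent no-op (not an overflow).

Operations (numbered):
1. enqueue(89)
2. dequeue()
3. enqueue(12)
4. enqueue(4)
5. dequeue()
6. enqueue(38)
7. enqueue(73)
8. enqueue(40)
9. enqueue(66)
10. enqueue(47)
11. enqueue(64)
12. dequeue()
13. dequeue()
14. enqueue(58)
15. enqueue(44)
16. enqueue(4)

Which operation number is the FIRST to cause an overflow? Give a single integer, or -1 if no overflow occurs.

1. enqueue(89): size=1
2. dequeue(): size=0
3. enqueue(12): size=1
4. enqueue(4): size=2
5. dequeue(): size=1
6. enqueue(38): size=2
7. enqueue(73): size=3
8. enqueue(40): size=3=cap → OVERFLOW (fail)
9. enqueue(66): size=3=cap → OVERFLOW (fail)
10. enqueue(47): size=3=cap → OVERFLOW (fail)
11. enqueue(64): size=3=cap → OVERFLOW (fail)
12. dequeue(): size=2
13. dequeue(): size=1
14. enqueue(58): size=2
15. enqueue(44): size=3
16. enqueue(4): size=3=cap → OVERFLOW (fail)

Answer: 8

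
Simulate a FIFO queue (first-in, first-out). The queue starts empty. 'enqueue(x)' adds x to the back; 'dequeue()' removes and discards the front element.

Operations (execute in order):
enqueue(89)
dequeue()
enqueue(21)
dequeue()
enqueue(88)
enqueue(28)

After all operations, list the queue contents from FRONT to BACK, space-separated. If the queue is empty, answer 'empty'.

enqueue(89): [89]
dequeue(): []
enqueue(21): [21]
dequeue(): []
enqueue(88): [88]
enqueue(28): [88, 28]

Answer: 88 28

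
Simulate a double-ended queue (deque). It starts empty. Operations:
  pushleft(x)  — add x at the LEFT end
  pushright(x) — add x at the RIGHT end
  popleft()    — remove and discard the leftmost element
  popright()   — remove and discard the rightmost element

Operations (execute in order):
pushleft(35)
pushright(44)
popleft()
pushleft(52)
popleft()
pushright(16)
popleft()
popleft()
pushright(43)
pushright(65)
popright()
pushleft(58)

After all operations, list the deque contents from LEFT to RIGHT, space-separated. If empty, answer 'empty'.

Answer: 58 43

Derivation:
pushleft(35): [35]
pushright(44): [35, 44]
popleft(): [44]
pushleft(52): [52, 44]
popleft(): [44]
pushright(16): [44, 16]
popleft(): [16]
popleft(): []
pushright(43): [43]
pushright(65): [43, 65]
popright(): [43]
pushleft(58): [58, 43]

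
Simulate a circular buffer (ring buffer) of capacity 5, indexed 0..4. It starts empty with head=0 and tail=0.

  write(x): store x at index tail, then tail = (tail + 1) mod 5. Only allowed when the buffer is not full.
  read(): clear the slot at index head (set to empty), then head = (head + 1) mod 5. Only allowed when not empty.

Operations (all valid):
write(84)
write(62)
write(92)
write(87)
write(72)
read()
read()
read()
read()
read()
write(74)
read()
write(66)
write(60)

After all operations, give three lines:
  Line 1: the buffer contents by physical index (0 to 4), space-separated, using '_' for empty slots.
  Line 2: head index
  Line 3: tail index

write(84): buf=[84 _ _ _ _], head=0, tail=1, size=1
write(62): buf=[84 62 _ _ _], head=0, tail=2, size=2
write(92): buf=[84 62 92 _ _], head=0, tail=3, size=3
write(87): buf=[84 62 92 87 _], head=0, tail=4, size=4
write(72): buf=[84 62 92 87 72], head=0, tail=0, size=5
read(): buf=[_ 62 92 87 72], head=1, tail=0, size=4
read(): buf=[_ _ 92 87 72], head=2, tail=0, size=3
read(): buf=[_ _ _ 87 72], head=3, tail=0, size=2
read(): buf=[_ _ _ _ 72], head=4, tail=0, size=1
read(): buf=[_ _ _ _ _], head=0, tail=0, size=0
write(74): buf=[74 _ _ _ _], head=0, tail=1, size=1
read(): buf=[_ _ _ _ _], head=1, tail=1, size=0
write(66): buf=[_ 66 _ _ _], head=1, tail=2, size=1
write(60): buf=[_ 66 60 _ _], head=1, tail=3, size=2

Answer: _ 66 60 _ _
1
3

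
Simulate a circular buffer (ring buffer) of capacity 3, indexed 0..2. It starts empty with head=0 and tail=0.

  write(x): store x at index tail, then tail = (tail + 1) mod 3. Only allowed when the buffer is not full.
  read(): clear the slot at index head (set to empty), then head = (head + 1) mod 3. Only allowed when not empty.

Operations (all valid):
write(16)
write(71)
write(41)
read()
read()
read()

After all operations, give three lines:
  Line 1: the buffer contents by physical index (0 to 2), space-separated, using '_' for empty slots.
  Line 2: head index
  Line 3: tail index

Answer: _ _ _
0
0

Derivation:
write(16): buf=[16 _ _], head=0, tail=1, size=1
write(71): buf=[16 71 _], head=0, tail=2, size=2
write(41): buf=[16 71 41], head=0, tail=0, size=3
read(): buf=[_ 71 41], head=1, tail=0, size=2
read(): buf=[_ _ 41], head=2, tail=0, size=1
read(): buf=[_ _ _], head=0, tail=0, size=0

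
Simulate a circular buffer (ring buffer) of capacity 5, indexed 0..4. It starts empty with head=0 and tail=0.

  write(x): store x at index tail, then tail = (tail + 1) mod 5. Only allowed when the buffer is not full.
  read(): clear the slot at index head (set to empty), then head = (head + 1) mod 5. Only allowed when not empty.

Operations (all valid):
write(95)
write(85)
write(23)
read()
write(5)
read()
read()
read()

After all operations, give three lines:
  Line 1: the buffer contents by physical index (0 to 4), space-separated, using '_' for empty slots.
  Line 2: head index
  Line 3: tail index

Answer: _ _ _ _ _
4
4

Derivation:
write(95): buf=[95 _ _ _ _], head=0, tail=1, size=1
write(85): buf=[95 85 _ _ _], head=0, tail=2, size=2
write(23): buf=[95 85 23 _ _], head=0, tail=3, size=3
read(): buf=[_ 85 23 _ _], head=1, tail=3, size=2
write(5): buf=[_ 85 23 5 _], head=1, tail=4, size=3
read(): buf=[_ _ 23 5 _], head=2, tail=4, size=2
read(): buf=[_ _ _ 5 _], head=3, tail=4, size=1
read(): buf=[_ _ _ _ _], head=4, tail=4, size=0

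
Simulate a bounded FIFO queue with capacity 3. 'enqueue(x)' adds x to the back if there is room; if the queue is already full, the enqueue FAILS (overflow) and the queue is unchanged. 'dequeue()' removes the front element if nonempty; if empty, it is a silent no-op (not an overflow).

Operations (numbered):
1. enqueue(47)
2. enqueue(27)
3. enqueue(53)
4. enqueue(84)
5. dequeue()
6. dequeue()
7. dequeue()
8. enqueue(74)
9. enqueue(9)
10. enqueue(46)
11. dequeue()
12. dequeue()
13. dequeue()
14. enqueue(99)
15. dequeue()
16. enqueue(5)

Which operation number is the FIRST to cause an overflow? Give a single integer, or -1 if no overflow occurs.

1. enqueue(47): size=1
2. enqueue(27): size=2
3. enqueue(53): size=3
4. enqueue(84): size=3=cap → OVERFLOW (fail)
5. dequeue(): size=2
6. dequeue(): size=1
7. dequeue(): size=0
8. enqueue(74): size=1
9. enqueue(9): size=2
10. enqueue(46): size=3
11. dequeue(): size=2
12. dequeue(): size=1
13. dequeue(): size=0
14. enqueue(99): size=1
15. dequeue(): size=0
16. enqueue(5): size=1

Answer: 4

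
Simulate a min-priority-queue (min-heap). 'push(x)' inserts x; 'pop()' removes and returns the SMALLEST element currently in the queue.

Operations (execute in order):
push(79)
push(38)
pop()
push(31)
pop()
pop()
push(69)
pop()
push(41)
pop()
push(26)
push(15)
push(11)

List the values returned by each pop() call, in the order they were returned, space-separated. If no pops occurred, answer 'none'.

Answer: 38 31 79 69 41

Derivation:
push(79): heap contents = [79]
push(38): heap contents = [38, 79]
pop() → 38: heap contents = [79]
push(31): heap contents = [31, 79]
pop() → 31: heap contents = [79]
pop() → 79: heap contents = []
push(69): heap contents = [69]
pop() → 69: heap contents = []
push(41): heap contents = [41]
pop() → 41: heap contents = []
push(26): heap contents = [26]
push(15): heap contents = [15, 26]
push(11): heap contents = [11, 15, 26]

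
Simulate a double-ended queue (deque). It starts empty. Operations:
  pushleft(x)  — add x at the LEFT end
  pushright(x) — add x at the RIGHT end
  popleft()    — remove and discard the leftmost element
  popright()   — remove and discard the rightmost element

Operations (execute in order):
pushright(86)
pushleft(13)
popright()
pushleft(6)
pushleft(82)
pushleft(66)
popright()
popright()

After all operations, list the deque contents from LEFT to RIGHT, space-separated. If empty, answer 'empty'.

Answer: 66 82

Derivation:
pushright(86): [86]
pushleft(13): [13, 86]
popright(): [13]
pushleft(6): [6, 13]
pushleft(82): [82, 6, 13]
pushleft(66): [66, 82, 6, 13]
popright(): [66, 82, 6]
popright(): [66, 82]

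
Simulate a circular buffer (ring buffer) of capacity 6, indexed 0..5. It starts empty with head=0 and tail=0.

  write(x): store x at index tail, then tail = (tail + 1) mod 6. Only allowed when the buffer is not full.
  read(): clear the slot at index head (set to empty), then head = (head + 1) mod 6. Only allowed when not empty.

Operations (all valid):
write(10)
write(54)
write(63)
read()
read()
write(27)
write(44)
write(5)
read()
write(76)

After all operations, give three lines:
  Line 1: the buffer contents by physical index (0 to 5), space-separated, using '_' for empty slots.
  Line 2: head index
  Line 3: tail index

write(10): buf=[10 _ _ _ _ _], head=0, tail=1, size=1
write(54): buf=[10 54 _ _ _ _], head=0, tail=2, size=2
write(63): buf=[10 54 63 _ _ _], head=0, tail=3, size=3
read(): buf=[_ 54 63 _ _ _], head=1, tail=3, size=2
read(): buf=[_ _ 63 _ _ _], head=2, tail=3, size=1
write(27): buf=[_ _ 63 27 _ _], head=2, tail=4, size=2
write(44): buf=[_ _ 63 27 44 _], head=2, tail=5, size=3
write(5): buf=[_ _ 63 27 44 5], head=2, tail=0, size=4
read(): buf=[_ _ _ 27 44 5], head=3, tail=0, size=3
write(76): buf=[76 _ _ 27 44 5], head=3, tail=1, size=4

Answer: 76 _ _ 27 44 5
3
1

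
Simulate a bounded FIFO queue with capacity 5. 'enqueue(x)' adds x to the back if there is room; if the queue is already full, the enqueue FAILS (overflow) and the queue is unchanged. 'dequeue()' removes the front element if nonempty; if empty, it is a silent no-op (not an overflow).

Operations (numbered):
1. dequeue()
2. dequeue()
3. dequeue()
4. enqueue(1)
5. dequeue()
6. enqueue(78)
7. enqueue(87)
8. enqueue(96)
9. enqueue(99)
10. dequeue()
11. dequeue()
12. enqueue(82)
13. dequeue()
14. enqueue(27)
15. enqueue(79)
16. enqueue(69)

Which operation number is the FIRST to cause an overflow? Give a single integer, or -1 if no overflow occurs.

1. dequeue(): empty, no-op, size=0
2. dequeue(): empty, no-op, size=0
3. dequeue(): empty, no-op, size=0
4. enqueue(1): size=1
5. dequeue(): size=0
6. enqueue(78): size=1
7. enqueue(87): size=2
8. enqueue(96): size=3
9. enqueue(99): size=4
10. dequeue(): size=3
11. dequeue(): size=2
12. enqueue(82): size=3
13. dequeue(): size=2
14. enqueue(27): size=3
15. enqueue(79): size=4
16. enqueue(69): size=5

Answer: -1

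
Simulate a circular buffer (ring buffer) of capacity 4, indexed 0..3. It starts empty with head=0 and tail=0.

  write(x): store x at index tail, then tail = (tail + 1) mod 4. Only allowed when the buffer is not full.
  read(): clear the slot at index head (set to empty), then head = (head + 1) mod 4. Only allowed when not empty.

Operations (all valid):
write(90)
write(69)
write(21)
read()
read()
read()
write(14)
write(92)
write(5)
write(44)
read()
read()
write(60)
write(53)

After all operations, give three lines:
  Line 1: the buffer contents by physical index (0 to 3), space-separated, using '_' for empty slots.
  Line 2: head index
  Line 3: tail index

Answer: 53 5 44 60
1
1

Derivation:
write(90): buf=[90 _ _ _], head=0, tail=1, size=1
write(69): buf=[90 69 _ _], head=0, tail=2, size=2
write(21): buf=[90 69 21 _], head=0, tail=3, size=3
read(): buf=[_ 69 21 _], head=1, tail=3, size=2
read(): buf=[_ _ 21 _], head=2, tail=3, size=1
read(): buf=[_ _ _ _], head=3, tail=3, size=0
write(14): buf=[_ _ _ 14], head=3, tail=0, size=1
write(92): buf=[92 _ _ 14], head=3, tail=1, size=2
write(5): buf=[92 5 _ 14], head=3, tail=2, size=3
write(44): buf=[92 5 44 14], head=3, tail=3, size=4
read(): buf=[92 5 44 _], head=0, tail=3, size=3
read(): buf=[_ 5 44 _], head=1, tail=3, size=2
write(60): buf=[_ 5 44 60], head=1, tail=0, size=3
write(53): buf=[53 5 44 60], head=1, tail=1, size=4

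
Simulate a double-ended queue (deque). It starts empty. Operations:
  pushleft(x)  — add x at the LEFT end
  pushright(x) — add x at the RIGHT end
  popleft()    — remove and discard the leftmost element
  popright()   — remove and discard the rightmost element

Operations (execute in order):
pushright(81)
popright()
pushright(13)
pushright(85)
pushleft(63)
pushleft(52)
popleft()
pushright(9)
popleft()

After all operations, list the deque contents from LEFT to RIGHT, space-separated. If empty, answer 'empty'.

Answer: 13 85 9

Derivation:
pushright(81): [81]
popright(): []
pushright(13): [13]
pushright(85): [13, 85]
pushleft(63): [63, 13, 85]
pushleft(52): [52, 63, 13, 85]
popleft(): [63, 13, 85]
pushright(9): [63, 13, 85, 9]
popleft(): [13, 85, 9]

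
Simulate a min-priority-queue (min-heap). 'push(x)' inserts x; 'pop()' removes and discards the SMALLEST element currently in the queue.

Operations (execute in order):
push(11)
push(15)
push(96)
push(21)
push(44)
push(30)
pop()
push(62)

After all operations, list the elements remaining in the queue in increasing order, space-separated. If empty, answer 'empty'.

Answer: 15 21 30 44 62 96

Derivation:
push(11): heap contents = [11]
push(15): heap contents = [11, 15]
push(96): heap contents = [11, 15, 96]
push(21): heap contents = [11, 15, 21, 96]
push(44): heap contents = [11, 15, 21, 44, 96]
push(30): heap contents = [11, 15, 21, 30, 44, 96]
pop() → 11: heap contents = [15, 21, 30, 44, 96]
push(62): heap contents = [15, 21, 30, 44, 62, 96]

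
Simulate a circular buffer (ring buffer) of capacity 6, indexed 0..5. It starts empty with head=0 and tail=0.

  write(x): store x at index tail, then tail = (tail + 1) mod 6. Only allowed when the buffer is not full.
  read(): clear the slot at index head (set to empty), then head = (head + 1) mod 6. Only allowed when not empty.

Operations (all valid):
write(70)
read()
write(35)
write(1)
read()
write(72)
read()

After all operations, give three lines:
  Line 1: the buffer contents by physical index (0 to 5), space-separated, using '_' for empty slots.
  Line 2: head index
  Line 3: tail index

Answer: _ _ _ 72 _ _
3
4

Derivation:
write(70): buf=[70 _ _ _ _ _], head=0, tail=1, size=1
read(): buf=[_ _ _ _ _ _], head=1, tail=1, size=0
write(35): buf=[_ 35 _ _ _ _], head=1, tail=2, size=1
write(1): buf=[_ 35 1 _ _ _], head=1, tail=3, size=2
read(): buf=[_ _ 1 _ _ _], head=2, tail=3, size=1
write(72): buf=[_ _ 1 72 _ _], head=2, tail=4, size=2
read(): buf=[_ _ _ 72 _ _], head=3, tail=4, size=1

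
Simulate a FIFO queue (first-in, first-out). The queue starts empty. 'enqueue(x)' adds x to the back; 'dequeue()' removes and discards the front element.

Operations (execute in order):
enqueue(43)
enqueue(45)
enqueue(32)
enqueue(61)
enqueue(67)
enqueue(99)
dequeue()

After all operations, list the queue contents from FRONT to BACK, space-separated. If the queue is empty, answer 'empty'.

enqueue(43): [43]
enqueue(45): [43, 45]
enqueue(32): [43, 45, 32]
enqueue(61): [43, 45, 32, 61]
enqueue(67): [43, 45, 32, 61, 67]
enqueue(99): [43, 45, 32, 61, 67, 99]
dequeue(): [45, 32, 61, 67, 99]

Answer: 45 32 61 67 99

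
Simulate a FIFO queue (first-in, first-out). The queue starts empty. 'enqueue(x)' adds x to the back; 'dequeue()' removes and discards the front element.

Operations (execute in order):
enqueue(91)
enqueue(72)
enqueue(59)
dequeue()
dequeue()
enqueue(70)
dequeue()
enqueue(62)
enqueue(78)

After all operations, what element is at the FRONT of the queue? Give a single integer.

Answer: 70

Derivation:
enqueue(91): queue = [91]
enqueue(72): queue = [91, 72]
enqueue(59): queue = [91, 72, 59]
dequeue(): queue = [72, 59]
dequeue(): queue = [59]
enqueue(70): queue = [59, 70]
dequeue(): queue = [70]
enqueue(62): queue = [70, 62]
enqueue(78): queue = [70, 62, 78]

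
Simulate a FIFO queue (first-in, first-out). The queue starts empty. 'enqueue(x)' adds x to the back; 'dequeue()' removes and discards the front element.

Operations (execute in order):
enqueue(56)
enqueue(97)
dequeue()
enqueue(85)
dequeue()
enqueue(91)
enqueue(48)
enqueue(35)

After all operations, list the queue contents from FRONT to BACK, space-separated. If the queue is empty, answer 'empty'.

enqueue(56): [56]
enqueue(97): [56, 97]
dequeue(): [97]
enqueue(85): [97, 85]
dequeue(): [85]
enqueue(91): [85, 91]
enqueue(48): [85, 91, 48]
enqueue(35): [85, 91, 48, 35]

Answer: 85 91 48 35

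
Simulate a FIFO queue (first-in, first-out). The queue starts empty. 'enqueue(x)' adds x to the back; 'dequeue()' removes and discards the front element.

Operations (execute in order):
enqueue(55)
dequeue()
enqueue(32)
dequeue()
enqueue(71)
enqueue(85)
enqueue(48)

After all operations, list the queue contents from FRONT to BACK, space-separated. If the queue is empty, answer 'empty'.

enqueue(55): [55]
dequeue(): []
enqueue(32): [32]
dequeue(): []
enqueue(71): [71]
enqueue(85): [71, 85]
enqueue(48): [71, 85, 48]

Answer: 71 85 48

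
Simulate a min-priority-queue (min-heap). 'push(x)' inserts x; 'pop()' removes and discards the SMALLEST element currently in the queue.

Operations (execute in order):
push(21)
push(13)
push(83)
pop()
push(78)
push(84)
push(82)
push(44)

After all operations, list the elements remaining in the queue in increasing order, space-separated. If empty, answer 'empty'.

Answer: 21 44 78 82 83 84

Derivation:
push(21): heap contents = [21]
push(13): heap contents = [13, 21]
push(83): heap contents = [13, 21, 83]
pop() → 13: heap contents = [21, 83]
push(78): heap contents = [21, 78, 83]
push(84): heap contents = [21, 78, 83, 84]
push(82): heap contents = [21, 78, 82, 83, 84]
push(44): heap contents = [21, 44, 78, 82, 83, 84]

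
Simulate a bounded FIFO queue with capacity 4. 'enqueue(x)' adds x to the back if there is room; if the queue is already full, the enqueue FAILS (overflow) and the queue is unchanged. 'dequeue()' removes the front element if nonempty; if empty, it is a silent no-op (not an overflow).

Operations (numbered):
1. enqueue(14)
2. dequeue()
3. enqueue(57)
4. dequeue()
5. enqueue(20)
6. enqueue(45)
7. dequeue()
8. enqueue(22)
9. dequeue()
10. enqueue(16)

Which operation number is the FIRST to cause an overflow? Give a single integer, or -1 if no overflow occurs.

1. enqueue(14): size=1
2. dequeue(): size=0
3. enqueue(57): size=1
4. dequeue(): size=0
5. enqueue(20): size=1
6. enqueue(45): size=2
7. dequeue(): size=1
8. enqueue(22): size=2
9. dequeue(): size=1
10. enqueue(16): size=2

Answer: -1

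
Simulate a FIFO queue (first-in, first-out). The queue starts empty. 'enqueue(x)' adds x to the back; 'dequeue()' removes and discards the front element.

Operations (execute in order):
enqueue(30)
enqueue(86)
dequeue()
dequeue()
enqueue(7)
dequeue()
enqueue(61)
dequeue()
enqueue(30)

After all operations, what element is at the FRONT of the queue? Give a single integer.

enqueue(30): queue = [30]
enqueue(86): queue = [30, 86]
dequeue(): queue = [86]
dequeue(): queue = []
enqueue(7): queue = [7]
dequeue(): queue = []
enqueue(61): queue = [61]
dequeue(): queue = []
enqueue(30): queue = [30]

Answer: 30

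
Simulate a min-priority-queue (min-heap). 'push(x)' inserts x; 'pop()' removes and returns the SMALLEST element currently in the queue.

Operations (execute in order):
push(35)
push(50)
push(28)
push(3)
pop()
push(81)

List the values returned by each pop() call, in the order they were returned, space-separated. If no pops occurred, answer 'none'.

Answer: 3

Derivation:
push(35): heap contents = [35]
push(50): heap contents = [35, 50]
push(28): heap contents = [28, 35, 50]
push(3): heap contents = [3, 28, 35, 50]
pop() → 3: heap contents = [28, 35, 50]
push(81): heap contents = [28, 35, 50, 81]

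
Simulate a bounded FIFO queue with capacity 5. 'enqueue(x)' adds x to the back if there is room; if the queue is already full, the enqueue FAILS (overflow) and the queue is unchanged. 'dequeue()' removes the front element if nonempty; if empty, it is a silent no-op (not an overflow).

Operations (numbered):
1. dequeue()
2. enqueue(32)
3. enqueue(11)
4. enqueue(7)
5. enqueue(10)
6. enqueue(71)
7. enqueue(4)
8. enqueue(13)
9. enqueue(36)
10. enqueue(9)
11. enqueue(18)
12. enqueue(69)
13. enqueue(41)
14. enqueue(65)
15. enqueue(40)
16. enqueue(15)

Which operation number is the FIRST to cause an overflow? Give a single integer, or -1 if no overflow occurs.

1. dequeue(): empty, no-op, size=0
2. enqueue(32): size=1
3. enqueue(11): size=2
4. enqueue(7): size=3
5. enqueue(10): size=4
6. enqueue(71): size=5
7. enqueue(4): size=5=cap → OVERFLOW (fail)
8. enqueue(13): size=5=cap → OVERFLOW (fail)
9. enqueue(36): size=5=cap → OVERFLOW (fail)
10. enqueue(9): size=5=cap → OVERFLOW (fail)
11. enqueue(18): size=5=cap → OVERFLOW (fail)
12. enqueue(69): size=5=cap → OVERFLOW (fail)
13. enqueue(41): size=5=cap → OVERFLOW (fail)
14. enqueue(65): size=5=cap → OVERFLOW (fail)
15. enqueue(40): size=5=cap → OVERFLOW (fail)
16. enqueue(15): size=5=cap → OVERFLOW (fail)

Answer: 7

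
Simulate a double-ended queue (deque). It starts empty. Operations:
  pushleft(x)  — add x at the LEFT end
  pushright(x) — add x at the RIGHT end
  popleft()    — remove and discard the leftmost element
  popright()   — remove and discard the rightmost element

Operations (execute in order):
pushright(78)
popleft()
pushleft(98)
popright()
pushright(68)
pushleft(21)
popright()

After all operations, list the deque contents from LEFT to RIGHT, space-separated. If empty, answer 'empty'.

pushright(78): [78]
popleft(): []
pushleft(98): [98]
popright(): []
pushright(68): [68]
pushleft(21): [21, 68]
popright(): [21]

Answer: 21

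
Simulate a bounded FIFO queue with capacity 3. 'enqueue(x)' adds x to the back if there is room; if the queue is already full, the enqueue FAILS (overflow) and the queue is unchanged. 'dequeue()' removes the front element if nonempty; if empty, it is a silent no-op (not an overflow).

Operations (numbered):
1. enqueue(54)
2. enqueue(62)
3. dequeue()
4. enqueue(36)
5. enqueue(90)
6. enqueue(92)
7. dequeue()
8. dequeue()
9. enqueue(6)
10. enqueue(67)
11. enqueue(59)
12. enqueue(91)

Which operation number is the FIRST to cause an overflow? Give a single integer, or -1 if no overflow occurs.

Answer: 6

Derivation:
1. enqueue(54): size=1
2. enqueue(62): size=2
3. dequeue(): size=1
4. enqueue(36): size=2
5. enqueue(90): size=3
6. enqueue(92): size=3=cap → OVERFLOW (fail)
7. dequeue(): size=2
8. dequeue(): size=1
9. enqueue(6): size=2
10. enqueue(67): size=3
11. enqueue(59): size=3=cap → OVERFLOW (fail)
12. enqueue(91): size=3=cap → OVERFLOW (fail)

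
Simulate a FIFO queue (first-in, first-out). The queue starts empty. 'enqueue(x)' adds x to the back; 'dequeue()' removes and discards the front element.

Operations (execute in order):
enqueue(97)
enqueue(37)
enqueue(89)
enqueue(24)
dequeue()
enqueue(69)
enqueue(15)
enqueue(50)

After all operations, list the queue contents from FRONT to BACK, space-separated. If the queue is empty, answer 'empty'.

enqueue(97): [97]
enqueue(37): [97, 37]
enqueue(89): [97, 37, 89]
enqueue(24): [97, 37, 89, 24]
dequeue(): [37, 89, 24]
enqueue(69): [37, 89, 24, 69]
enqueue(15): [37, 89, 24, 69, 15]
enqueue(50): [37, 89, 24, 69, 15, 50]

Answer: 37 89 24 69 15 50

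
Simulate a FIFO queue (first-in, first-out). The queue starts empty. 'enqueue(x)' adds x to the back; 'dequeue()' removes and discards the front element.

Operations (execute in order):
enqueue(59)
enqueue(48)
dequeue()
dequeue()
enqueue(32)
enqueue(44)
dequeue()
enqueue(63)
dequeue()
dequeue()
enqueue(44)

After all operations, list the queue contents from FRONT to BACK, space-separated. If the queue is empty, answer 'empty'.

enqueue(59): [59]
enqueue(48): [59, 48]
dequeue(): [48]
dequeue(): []
enqueue(32): [32]
enqueue(44): [32, 44]
dequeue(): [44]
enqueue(63): [44, 63]
dequeue(): [63]
dequeue(): []
enqueue(44): [44]

Answer: 44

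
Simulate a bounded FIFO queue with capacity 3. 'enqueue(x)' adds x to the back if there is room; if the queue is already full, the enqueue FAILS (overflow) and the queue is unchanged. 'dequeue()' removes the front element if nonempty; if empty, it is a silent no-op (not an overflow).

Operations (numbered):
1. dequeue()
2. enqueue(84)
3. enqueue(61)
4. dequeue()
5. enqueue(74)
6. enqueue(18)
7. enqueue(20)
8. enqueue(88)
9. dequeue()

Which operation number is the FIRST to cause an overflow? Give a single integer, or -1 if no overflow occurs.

Answer: 7

Derivation:
1. dequeue(): empty, no-op, size=0
2. enqueue(84): size=1
3. enqueue(61): size=2
4. dequeue(): size=1
5. enqueue(74): size=2
6. enqueue(18): size=3
7. enqueue(20): size=3=cap → OVERFLOW (fail)
8. enqueue(88): size=3=cap → OVERFLOW (fail)
9. dequeue(): size=2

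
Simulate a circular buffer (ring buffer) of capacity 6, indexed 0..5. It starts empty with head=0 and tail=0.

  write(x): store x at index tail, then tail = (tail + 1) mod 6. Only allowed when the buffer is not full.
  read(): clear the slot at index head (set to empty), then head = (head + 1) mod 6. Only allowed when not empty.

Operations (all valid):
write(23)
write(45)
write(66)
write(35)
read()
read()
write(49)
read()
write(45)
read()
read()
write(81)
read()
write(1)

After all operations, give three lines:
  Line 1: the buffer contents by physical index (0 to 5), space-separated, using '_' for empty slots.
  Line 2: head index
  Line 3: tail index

Answer: 81 1 _ _ _ _
0
2

Derivation:
write(23): buf=[23 _ _ _ _ _], head=0, tail=1, size=1
write(45): buf=[23 45 _ _ _ _], head=0, tail=2, size=2
write(66): buf=[23 45 66 _ _ _], head=0, tail=3, size=3
write(35): buf=[23 45 66 35 _ _], head=0, tail=4, size=4
read(): buf=[_ 45 66 35 _ _], head=1, tail=4, size=3
read(): buf=[_ _ 66 35 _ _], head=2, tail=4, size=2
write(49): buf=[_ _ 66 35 49 _], head=2, tail=5, size=3
read(): buf=[_ _ _ 35 49 _], head=3, tail=5, size=2
write(45): buf=[_ _ _ 35 49 45], head=3, tail=0, size=3
read(): buf=[_ _ _ _ 49 45], head=4, tail=0, size=2
read(): buf=[_ _ _ _ _ 45], head=5, tail=0, size=1
write(81): buf=[81 _ _ _ _ 45], head=5, tail=1, size=2
read(): buf=[81 _ _ _ _ _], head=0, tail=1, size=1
write(1): buf=[81 1 _ _ _ _], head=0, tail=2, size=2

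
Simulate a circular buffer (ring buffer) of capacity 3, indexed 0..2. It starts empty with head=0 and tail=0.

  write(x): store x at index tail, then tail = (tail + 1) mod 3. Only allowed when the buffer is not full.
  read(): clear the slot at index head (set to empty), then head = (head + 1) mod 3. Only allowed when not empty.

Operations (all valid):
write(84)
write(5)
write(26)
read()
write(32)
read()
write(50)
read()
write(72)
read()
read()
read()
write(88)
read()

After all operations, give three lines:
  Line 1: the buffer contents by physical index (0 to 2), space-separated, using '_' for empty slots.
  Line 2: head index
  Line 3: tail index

Answer: _ _ _
1
1

Derivation:
write(84): buf=[84 _ _], head=0, tail=1, size=1
write(5): buf=[84 5 _], head=0, tail=2, size=2
write(26): buf=[84 5 26], head=0, tail=0, size=3
read(): buf=[_ 5 26], head=1, tail=0, size=2
write(32): buf=[32 5 26], head=1, tail=1, size=3
read(): buf=[32 _ 26], head=2, tail=1, size=2
write(50): buf=[32 50 26], head=2, tail=2, size=3
read(): buf=[32 50 _], head=0, tail=2, size=2
write(72): buf=[32 50 72], head=0, tail=0, size=3
read(): buf=[_ 50 72], head=1, tail=0, size=2
read(): buf=[_ _ 72], head=2, tail=0, size=1
read(): buf=[_ _ _], head=0, tail=0, size=0
write(88): buf=[88 _ _], head=0, tail=1, size=1
read(): buf=[_ _ _], head=1, tail=1, size=0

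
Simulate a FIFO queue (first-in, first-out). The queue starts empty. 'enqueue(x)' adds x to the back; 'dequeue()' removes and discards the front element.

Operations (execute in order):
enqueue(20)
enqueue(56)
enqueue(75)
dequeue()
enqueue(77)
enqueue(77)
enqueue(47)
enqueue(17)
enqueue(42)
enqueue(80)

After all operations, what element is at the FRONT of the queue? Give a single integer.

Answer: 56

Derivation:
enqueue(20): queue = [20]
enqueue(56): queue = [20, 56]
enqueue(75): queue = [20, 56, 75]
dequeue(): queue = [56, 75]
enqueue(77): queue = [56, 75, 77]
enqueue(77): queue = [56, 75, 77, 77]
enqueue(47): queue = [56, 75, 77, 77, 47]
enqueue(17): queue = [56, 75, 77, 77, 47, 17]
enqueue(42): queue = [56, 75, 77, 77, 47, 17, 42]
enqueue(80): queue = [56, 75, 77, 77, 47, 17, 42, 80]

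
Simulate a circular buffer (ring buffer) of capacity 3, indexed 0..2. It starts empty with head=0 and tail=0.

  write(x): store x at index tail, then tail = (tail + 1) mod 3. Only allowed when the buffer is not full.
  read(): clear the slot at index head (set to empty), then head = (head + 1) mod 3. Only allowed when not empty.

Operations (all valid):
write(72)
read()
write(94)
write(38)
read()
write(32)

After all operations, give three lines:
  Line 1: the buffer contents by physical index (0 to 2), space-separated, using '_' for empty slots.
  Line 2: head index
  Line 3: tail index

write(72): buf=[72 _ _], head=0, tail=1, size=1
read(): buf=[_ _ _], head=1, tail=1, size=0
write(94): buf=[_ 94 _], head=1, tail=2, size=1
write(38): buf=[_ 94 38], head=1, tail=0, size=2
read(): buf=[_ _ 38], head=2, tail=0, size=1
write(32): buf=[32 _ 38], head=2, tail=1, size=2

Answer: 32 _ 38
2
1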